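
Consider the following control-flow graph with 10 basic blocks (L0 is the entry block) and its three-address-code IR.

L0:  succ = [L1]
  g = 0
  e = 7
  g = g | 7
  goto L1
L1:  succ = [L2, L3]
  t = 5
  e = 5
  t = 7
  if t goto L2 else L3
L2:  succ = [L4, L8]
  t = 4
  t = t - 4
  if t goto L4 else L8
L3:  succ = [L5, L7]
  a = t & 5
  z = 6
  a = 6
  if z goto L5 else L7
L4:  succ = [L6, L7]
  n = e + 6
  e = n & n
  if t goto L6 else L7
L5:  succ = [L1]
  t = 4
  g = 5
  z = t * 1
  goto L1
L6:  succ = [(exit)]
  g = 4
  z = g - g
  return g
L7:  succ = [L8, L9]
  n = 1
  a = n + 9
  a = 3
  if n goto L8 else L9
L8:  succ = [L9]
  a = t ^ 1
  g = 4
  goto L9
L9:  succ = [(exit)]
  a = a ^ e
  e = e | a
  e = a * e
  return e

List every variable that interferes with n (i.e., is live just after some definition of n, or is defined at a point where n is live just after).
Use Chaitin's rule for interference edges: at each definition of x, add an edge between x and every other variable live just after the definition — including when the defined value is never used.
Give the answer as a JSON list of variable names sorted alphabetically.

def/use:
  L0 def {e,g} use ∅
  L1 def {e,t} use ∅
  L2 def {t} use ∅
  L3 def {a,z} use {t}
  L4 def {e,n} use {e,t}
  L5 def {g,t,z} use ∅
  L6 def {g,z} use ∅
  L7 def {a,n} use ∅
  L8 def {a,g} use {t}
  L9 def {a,e} use {a,e}

Live sets:
  L0: in=∅ out=∅
  L1: in=∅ out={e,t}
  L2: in={e} out={e,t}
  L3: in={e,t} out={e,t}
  L4: in={e,t} out={e,t}
  L5: in=∅ out=∅
  L6: in=∅ out=∅
  L7: in={e,t} out={a,e,t}
  L8: in={e,t} out={a,e}
  L9: in={a,e} out=∅

Conflict graph:
  a↔{e,g,n,t,z}
  e↔{a,g,n,t,z}
  g↔{a,e,t,z}
  n↔{a,e,t}
  t↔{a,e,g,n,z}
  z↔{a,e,g,t}

N(n) = ["a", "e", "t"]

Answer: ["a", "e", "t"]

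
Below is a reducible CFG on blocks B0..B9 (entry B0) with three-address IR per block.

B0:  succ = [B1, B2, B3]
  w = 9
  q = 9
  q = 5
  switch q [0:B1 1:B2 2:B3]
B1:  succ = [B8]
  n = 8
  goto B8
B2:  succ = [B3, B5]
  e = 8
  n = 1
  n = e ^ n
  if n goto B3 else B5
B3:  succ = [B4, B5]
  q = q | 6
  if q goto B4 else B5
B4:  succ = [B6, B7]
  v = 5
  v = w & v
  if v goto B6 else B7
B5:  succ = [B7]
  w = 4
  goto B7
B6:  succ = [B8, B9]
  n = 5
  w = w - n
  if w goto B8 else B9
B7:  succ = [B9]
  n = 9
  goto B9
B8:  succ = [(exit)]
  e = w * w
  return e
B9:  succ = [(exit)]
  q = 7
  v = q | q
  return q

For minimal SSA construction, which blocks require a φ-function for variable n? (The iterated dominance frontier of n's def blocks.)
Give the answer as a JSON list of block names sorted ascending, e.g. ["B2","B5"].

idom tree: B1←B0 B2←B0 B3←B0 B4←B3 B5←B0 B6←B4 B7←B0 B8←B0 B9←B0
Join-block Dom:
  B3: preds {B0,B2}: {B0} ∩ {B0,B2} = {B0}; idom=B0
  B5: preds {B2,B3}: {B0,B2} ∩ {B0,B3} = {B0}; idom=B0
  B7: preds {B4,B5}: {B0,B3,B4} ∩ {B0,B5} = {B0}; idom=B0
  B8: preds {B1,B6}: {B0,B1} ∩ {B0,B3,B4,B6} = {B0}; idom=B0
  B9: preds {B6,B7}: {B0,B3,B4,B6} ∩ {B0,B7} = {B0}; idom=B0

Frontier:
  B3←B0: walk · to B0
  B3←B2: walk B2 to B0
  B5←B2: walk B2 to B0
  B5←B3: walk B3 to B0
  B7←B4: walk B4→B3 to B0
  B7←B5: walk B5 to B0
  B8←B1: walk B1 to B0
  B8←B6: walk B6→B4→B3 to B0
  B9←B6: walk B6→B4→B3 to B0
  B9←B7: walk B7 to B0
  DF(B0)=∅
  DF(B1)={B8}
  DF(B2)={B3,B5}
  DF(B3)={B5,B7,B8,B9}
  DF(B4)={B7,B8,B9}
  DF(B5)={B7}
  DF(B6)={B8,B9}
  DF(B7)={B9}
  DF(B8)=∅
  DF(B9)=∅

φ for n: defs {B1,B2,B6,B7}
  DF⁺ = {B3,B5,B7,B8,B9}

Answer: ["B3", "B5", "B7", "B8", "B9"]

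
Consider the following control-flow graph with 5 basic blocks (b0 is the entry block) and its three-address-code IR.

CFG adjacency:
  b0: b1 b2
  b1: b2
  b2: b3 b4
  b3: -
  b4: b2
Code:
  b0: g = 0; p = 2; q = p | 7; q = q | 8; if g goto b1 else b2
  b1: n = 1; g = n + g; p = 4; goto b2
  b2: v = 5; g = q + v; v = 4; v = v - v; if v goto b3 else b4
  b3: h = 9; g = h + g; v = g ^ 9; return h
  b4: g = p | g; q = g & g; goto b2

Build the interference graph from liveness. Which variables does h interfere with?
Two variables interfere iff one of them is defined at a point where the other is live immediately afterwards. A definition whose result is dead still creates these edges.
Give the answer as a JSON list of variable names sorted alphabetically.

Answer: ["g", "v"]

Analysis:
Block summaries:
  b0: {g,p,q} / ∅
  b1: {g,n,p} / {g}
  b2: {g,v} / {q}
  b3: {g,h,v} / {g}
  b4: {g,q} / {g,p}

Liveness:
  live b0: ∅→{g,p,q}
  live b1: {g,q}→{p,q}
  live b2: {p,q}→{g,p}
  live b3: {g}→∅
  live b4: {g,p}→{p,q}

Interfere edges:
  g↔{h,n,p,q,v}
  h↔{g,v}
  n↔{g,q}
  p↔{g,q,v}
  q↔{g,n,p,v}
  v↔{g,h,p,q}

N(h) = ["g", "v"]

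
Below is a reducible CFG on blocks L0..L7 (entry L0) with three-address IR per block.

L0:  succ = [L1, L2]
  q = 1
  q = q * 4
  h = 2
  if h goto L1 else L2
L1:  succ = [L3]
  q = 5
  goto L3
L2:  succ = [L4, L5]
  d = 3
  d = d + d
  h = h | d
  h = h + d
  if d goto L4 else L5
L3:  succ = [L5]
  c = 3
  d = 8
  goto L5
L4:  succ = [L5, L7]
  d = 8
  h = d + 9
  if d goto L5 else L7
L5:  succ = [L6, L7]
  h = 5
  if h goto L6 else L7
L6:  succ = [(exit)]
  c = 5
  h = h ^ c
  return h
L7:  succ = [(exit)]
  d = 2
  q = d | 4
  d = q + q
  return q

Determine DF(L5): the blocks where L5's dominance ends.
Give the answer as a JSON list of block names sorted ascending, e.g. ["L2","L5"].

idom tree: L1←L0 L2←L0 L3←L1 L4←L2 L5←L0 L6←L5 L7←L0
Dom∩ at merges:
  L5: preds {L2,L3,L4}: {L0,L2} ∩ {L0,L1,L3} ∩ {L0,L2,L4} = {L0}; idom=L0
  L7: preds {L4,L5}: {L0,L2,L4} ∩ {L0,L5} = {L0}; idom=L0

Frontier:
  join L5 pred L2: L2 stop@L0
  join L5 pred L3: L3→L1 stop@L0
  join L5 pred L4: L4→L2 stop@L0
  join L7 pred L4: L4→L2 stop@L0
  join L7 pred L5: L5 stop@L0
  DF(L0)=∅
  DF(L1)={L5}
  DF(L2)={L5,L7}
  DF(L3)={L5}
  DF(L4)={L5,L7}
  DF(L5)={L7}
  DF(L6)=∅
  DF(L7)=∅

DF(L5) = ["L7"]

Answer: ["L7"]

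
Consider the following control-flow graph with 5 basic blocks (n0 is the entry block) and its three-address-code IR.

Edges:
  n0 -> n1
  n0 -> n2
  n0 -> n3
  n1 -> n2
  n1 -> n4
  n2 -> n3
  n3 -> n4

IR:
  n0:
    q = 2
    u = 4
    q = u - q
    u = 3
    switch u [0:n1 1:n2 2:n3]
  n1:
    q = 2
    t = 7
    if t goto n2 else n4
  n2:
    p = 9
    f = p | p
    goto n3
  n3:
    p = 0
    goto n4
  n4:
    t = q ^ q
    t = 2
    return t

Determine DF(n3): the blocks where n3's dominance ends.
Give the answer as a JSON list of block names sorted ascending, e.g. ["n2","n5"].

idom tree: n1←n0 n2←n0 n3←n0 n4←n0
Dom∩ at merges:
  n2: preds {n0,n1}: {n0} ∩ {n0,n1} = {n0}; idom=n0
  n3: preds {n0,n2}: {n0} ∩ {n0,n2} = {n0}; idom=n0
  n4: preds {n1,n3}: {n0,n1} ∩ {n0,n3} = {n0}; idom=n0

Frontier:
  n2←n0: walk · to n0
  n2←n1: walk n1 to n0
  n3←n0: walk · to n0
  n3←n2: walk n2 to n0
  n4←n1: walk n1 to n0
  n4←n3: walk n3 to n0
  n0 → ∅
  n1 → {n2,n4}
  n2 → {n3}
  n3 → {n4}
  n4 → ∅

DF(n3) = ["n4"]

Answer: ["n4"]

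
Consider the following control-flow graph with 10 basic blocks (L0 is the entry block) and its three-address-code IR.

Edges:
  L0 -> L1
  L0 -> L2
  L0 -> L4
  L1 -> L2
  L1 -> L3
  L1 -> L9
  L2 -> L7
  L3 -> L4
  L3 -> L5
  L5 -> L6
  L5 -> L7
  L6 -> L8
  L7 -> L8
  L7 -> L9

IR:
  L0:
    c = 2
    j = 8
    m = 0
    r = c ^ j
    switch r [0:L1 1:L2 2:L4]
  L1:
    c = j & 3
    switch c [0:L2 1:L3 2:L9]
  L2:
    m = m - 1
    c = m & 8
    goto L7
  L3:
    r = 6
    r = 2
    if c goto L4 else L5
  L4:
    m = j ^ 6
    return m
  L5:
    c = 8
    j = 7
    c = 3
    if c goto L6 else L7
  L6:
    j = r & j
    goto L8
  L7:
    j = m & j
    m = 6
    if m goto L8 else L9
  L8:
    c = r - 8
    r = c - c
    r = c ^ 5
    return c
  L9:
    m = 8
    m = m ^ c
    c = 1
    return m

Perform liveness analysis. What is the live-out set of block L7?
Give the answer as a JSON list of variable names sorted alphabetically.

Answer: ["c", "r"]

Analysis:
def/use:
  L0: {c,j,m,r} / ∅
  L1: {c} / {j}
  L2: {c,m} / {m}
  L3: {r} / {c}
  L4: {m} / {j}
  L5: {c,j} / ∅
  L6: {j} / {j,r}
  L7: {j,m} / {j,m}
  L8: {c,r} / {r}
  L9: {c,m} / {c}

Live sets:
  L0 li=∅ lo={j,m,r}
  L1 li={j,m,r} lo={c,j,m,r}
  L2 li={j,m,r} lo={c,j,m,r}
  L3 li={c,j,m} lo={j,m,r}
  L4 li={j} lo=∅
  L5 li={m,r} lo={c,j,m,r}
  L6 li={j,r} lo={r}
  L7 li={c,j,m,r} lo={c,r}
  L8 li={r} lo=∅
  L9 li={c} lo=∅

live-out(L7) = ["c", "r"]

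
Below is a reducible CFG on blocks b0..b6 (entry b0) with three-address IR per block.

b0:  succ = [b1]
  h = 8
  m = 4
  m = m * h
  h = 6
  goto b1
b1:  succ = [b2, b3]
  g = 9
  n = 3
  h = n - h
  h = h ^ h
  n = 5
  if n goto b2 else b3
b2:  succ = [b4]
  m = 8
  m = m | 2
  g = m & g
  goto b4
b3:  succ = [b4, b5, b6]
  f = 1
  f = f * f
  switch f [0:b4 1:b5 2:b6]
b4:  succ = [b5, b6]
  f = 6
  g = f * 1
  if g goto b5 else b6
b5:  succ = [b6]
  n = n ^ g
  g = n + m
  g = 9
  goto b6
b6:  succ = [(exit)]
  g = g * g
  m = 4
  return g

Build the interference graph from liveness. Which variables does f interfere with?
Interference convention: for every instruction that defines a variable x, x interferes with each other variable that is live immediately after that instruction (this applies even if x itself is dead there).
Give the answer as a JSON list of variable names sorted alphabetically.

Answer: ["g", "m", "n"]

Working:
Block summaries:
  b0: def={h,m} ue=∅
  b1: def={g,h,n} ue={h}
  b2: def={g,m} ue={g}
  b3: def={f} ue=∅
  b4: def={f,g} ue=∅
  b5: def={g,n} ue={g,m,n}
  b6: def={g,m} ue={g}

Live sets:
  b0 li=∅ lo={h,m}
  b1 li={h,m} lo={g,m,n}
  b2 li={g,n} lo={m,n}
  b3 li={g,m,n} lo={g,m,n}
  b4 li={m,n} lo={g,m,n}
  b5 li={g,m,n} lo={g}
  b6 li={g} lo=∅

Conflict graph:
  f: {g,m,n}
  g: {f,h,m,n}
  h: {g,m,n}
  m: {f,g,h,n}
  n: {f,g,h,m}

N(f) = ["g", "m", "n"]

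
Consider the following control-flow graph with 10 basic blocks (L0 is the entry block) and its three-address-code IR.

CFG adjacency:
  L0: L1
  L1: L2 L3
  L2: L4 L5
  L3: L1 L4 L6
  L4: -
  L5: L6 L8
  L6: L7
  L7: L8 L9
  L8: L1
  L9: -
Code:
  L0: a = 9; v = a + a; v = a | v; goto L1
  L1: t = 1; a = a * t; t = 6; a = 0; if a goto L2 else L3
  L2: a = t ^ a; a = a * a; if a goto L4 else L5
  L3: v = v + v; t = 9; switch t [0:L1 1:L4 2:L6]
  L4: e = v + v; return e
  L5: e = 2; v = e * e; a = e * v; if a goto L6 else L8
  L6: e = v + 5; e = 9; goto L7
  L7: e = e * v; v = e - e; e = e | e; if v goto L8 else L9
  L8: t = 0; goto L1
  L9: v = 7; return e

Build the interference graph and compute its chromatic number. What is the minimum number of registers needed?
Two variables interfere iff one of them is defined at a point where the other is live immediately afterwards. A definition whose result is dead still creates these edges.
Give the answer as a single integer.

Per-block:
  L0 def {a,v} use ∅
  L1 def {a,t} use {a}
  L2 def {a} use {a,t}
  L3 def {t,v} use {v}
  L4 def {e} use {v}
  L5 def {a,e,v} use ∅
  L6 def {e} use {v}
  L7 def {e,v} use {e,v}
  L8 def {t} use ∅
  L9 def {v} use {e}

Backward fixpoint:
  live L0: ∅→{a,v}
  live L1: {a,v}→{a,t,v}
  live L2: {a,t,v}→{v}
  live L3: {a,v}→{a,v}
  live L4: {v}→∅
  live L5: ∅→{a,v}
  live L6: {a,v}→{a,e,v}
  live L7: {a,e,v}→{a,e,v}
  live L8: {a,v}→{a,v}
  live L9: {e}→∅

Interfere edges:
  a: {e,t,v}
  e: {a,v}
  t: {a,v}
  v: {a,e,t}

Registers:
  {a,e,v} pairwise interfere (3-clique) ⇒ χ ≥ 3
  assign a→r0 e→r2 t→r2 v→r1 — no edge inside a register ⇒ χ ≤ 3
  χ = 3

Answer: 3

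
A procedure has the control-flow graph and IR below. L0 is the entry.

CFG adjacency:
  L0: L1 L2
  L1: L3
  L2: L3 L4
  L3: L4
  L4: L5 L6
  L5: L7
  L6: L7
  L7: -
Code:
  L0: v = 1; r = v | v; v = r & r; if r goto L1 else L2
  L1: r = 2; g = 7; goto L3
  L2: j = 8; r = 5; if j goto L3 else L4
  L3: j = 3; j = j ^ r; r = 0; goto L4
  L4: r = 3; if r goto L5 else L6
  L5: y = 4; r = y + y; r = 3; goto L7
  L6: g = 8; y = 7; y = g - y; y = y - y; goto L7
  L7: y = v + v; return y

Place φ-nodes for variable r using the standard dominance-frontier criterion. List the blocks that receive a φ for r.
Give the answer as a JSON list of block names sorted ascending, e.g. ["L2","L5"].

Answer: ["L3", "L4", "L7"]

Derivation:
idom tree: L1←L0 L2←L0 L3←L0 L4←L0 L5←L4 L6←L4 L7←L4
Join-block Dom:
  L3: preds {L1,L2}: {L0,L1} ∩ {L0,L2} = {L0}; idom=L0
  L4: preds {L2,L3}: {L0,L2} ∩ {L0,L3} = {L0}; idom=L0
  L7: preds {L5,L6}: {L0,L4,L5} ∩ {L0,L4,L6} = {L0,L4}; idom=L4

DF derivation:
  L3←L1: walk L1 to L0
  L3←L2: walk L2 to L0
  L4←L2: walk L2 to L0
  L4←L3: walk L3 to L0
  L7←L5: walk L5 to L4
  L7←L6: walk L6 to L4
  DF(L0)=∅
  DF(L1)={L3}
  DF(L2)={L3,L4}
  DF(L3)={L4}
  DF(L4)=∅
  DF(L5)={L7}
  DF(L6)={L7}
  DF(L7)=∅

φ for r: defs {L0,L1,L2,L3,L4,L5}
  DF⁺ = {L3,L4,L7}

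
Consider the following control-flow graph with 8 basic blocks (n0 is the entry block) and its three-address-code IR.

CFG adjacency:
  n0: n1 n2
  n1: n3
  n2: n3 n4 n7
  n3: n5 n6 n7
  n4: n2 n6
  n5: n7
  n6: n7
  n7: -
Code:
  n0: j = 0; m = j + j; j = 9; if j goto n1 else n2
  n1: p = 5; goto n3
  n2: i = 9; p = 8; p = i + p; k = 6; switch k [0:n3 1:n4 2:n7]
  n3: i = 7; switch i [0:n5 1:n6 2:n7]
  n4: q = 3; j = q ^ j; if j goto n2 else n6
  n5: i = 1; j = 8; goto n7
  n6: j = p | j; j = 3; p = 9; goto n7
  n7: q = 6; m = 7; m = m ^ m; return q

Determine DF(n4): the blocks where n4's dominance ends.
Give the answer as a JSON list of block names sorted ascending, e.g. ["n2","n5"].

Answer: ["n2", "n6"]

Analysis:
idom tree: n1←n0 n2←n0 n3←n0 n4←n2 n5←n3 n6←n0 n7←n0
Dom at joins:
  n2: preds {n0,n4}: {n0} ∩ {n0,n2,n4} = {n0}; idom=n0
  n3: preds {n1,n2}: {n0,n1} ∩ {n0,n2} = {n0}; idom=n0
  n6: preds {n3,n4}: {n0,n3} ∩ {n0,n2,n4} = {n0}; idom=n0
  n7: preds {n2,n3,n5,n6}: {n0,n2} ∩ {n0,n3} ∩ {n0,n3,n5} ∩ {n0,n6} = {n0}; idom=n0

Frontier:
  join n2 pred n0: · stop@n0
  join n2 pred n4: n4→n2 stop@n0
  join n3 pred n1: n1 stop@n0
  join n3 pred n2: n2 stop@n0
  join n6 pred n3: n3 stop@n0
  join n6 pred n4: n4→n2 stop@n0
  join n7 pred n2: n2 stop@n0
  join n7 pred n3: n3 stop@n0
  join n7 pred n5: n5→n3 stop@n0
  join n7 pred n6: n6 stop@n0
  n0: DF=∅
  n1: DF={n3}
  n2: DF={n2,n3,n6,n7}
  n3: DF={n6,n7}
  n4: DF={n2,n6}
  n5: DF={n7}
  n6: DF={n7}
  n7: DF=∅

DF(n4) = ["n2", "n6"]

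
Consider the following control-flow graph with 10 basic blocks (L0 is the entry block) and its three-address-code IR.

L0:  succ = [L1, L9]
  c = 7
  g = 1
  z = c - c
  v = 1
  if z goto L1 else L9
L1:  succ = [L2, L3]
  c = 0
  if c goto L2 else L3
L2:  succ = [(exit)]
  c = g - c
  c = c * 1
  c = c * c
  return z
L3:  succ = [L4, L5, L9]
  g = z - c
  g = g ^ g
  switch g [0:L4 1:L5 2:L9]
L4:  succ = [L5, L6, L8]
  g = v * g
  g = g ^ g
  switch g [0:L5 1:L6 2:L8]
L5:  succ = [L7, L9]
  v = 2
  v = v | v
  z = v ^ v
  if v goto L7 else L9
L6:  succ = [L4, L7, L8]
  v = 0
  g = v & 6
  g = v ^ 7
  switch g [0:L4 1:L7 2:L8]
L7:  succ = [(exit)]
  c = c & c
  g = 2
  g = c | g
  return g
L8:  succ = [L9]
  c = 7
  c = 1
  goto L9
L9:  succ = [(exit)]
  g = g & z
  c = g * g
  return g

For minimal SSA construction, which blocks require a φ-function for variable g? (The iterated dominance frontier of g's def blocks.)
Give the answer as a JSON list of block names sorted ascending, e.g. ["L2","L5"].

idom tree: L1←L0 L2←L1 L3←L1 L4←L3 L5←L3 L6←L4 L7←L3 L8←L4 L9←L0
Dom at joins:
  L4: preds {L3,L6}: {L0,L1,L3} ∩ {L0,L1,L3,L4,L6} = {L0,L1,L3}; idom=L3
  L5: preds {L3,L4}: {L0,L1,L3} ∩ {L0,L1,L3,L4} = {L0,L1,L3}; idom=L3
  L7: preds {L5,L6}: {L0,L1,L3,L5} ∩ {L0,L1,L3,L4,L6} = {L0,L1,L3}; idom=L3
  L8: preds {L4,L6}: {L0,L1,L3,L4} ∩ {L0,L1,L3,L4,L6} = {L0,L1,L3,L4}; idom=L4
  L9: preds {L0,L3,L5,L8}: {L0} ∩ {L0,L1,L3} ∩ {L0,L1,L3,L5} ∩ {L0,L1,L3,L4,L8} = {L0}; idom=L0

Frontier:
  join L4 pred L3: · stop@L3
  join L4 pred L6: L6→L4 stop@L3
  join L5 pred L3: · stop@L3
  join L5 pred L4: L4 stop@L3
  join L7 pred L5: L5 stop@L3
  join L7 pred L6: L6→L4 stop@L3
  join L8 pred L4: · stop@L4
  join L8 pred L6: L6 stop@L4
  join L9 pred L0: · stop@L0
  join L9 pred L3: L3→L1 stop@L0
  join L9 pred L5: L5→L3→L1 stop@L0
  join L9 pred L8: L8→L4→L3→L1 stop@L0
  DF(L0)=∅
  DF(L1)={L9}
  DF(L2)=∅
  DF(L3)={L9}
  DF(L4)={L4,L5,L7,L9}
  DF(L5)={L7,L9}
  DF(L6)={L4,L7,L8}
  DF(L7)=∅
  DF(L8)={L9}
  DF(L9)=∅

φ for g: defs {L0,L3,L4,L6,L7,L9}
  DF⁺ = {L4,L5,L7,L8,L9}

Answer: ["L4", "L5", "L7", "L8", "L9"]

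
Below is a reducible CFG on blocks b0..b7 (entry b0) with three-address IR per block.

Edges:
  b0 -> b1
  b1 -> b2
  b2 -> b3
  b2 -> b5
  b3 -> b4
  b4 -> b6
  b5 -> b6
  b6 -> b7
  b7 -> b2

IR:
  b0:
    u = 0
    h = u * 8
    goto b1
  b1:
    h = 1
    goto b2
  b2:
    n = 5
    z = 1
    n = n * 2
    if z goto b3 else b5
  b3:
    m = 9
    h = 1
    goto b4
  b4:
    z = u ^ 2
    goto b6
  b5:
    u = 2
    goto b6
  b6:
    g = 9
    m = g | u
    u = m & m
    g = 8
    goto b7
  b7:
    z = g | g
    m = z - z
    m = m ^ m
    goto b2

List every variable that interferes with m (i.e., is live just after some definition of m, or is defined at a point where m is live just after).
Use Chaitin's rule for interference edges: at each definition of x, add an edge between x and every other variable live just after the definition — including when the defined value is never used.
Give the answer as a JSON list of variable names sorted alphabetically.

Per-block:
  b0 def {h,u} use ∅
  b1 def {h} use ∅
  b2 def {n,z} use ∅
  b3 def {h,m} use ∅
  b4 def {z} use {u}
  b5 def {u} use ∅
  b6 def {g,m,u} use {u}
  b7 def {m,z} use {g}

Liveness:
  b0: in=∅ out={u}
  b1: in={u} out={u}
  b2: in={u} out={u}
  b3: in={u} out={u}
  b4: in={u} out={u}
  b5: in=∅ out={u}
  b6: in={u} out={g,u}
  b7: in={g,u} out={u}

Conflict graph:
  g: {u}
  h: {u}
  m: {u}
  n: {u,z}
  u: {g,h,m,n,z}
  z: {n,u}

N(m) = ["u"]

Answer: ["u"]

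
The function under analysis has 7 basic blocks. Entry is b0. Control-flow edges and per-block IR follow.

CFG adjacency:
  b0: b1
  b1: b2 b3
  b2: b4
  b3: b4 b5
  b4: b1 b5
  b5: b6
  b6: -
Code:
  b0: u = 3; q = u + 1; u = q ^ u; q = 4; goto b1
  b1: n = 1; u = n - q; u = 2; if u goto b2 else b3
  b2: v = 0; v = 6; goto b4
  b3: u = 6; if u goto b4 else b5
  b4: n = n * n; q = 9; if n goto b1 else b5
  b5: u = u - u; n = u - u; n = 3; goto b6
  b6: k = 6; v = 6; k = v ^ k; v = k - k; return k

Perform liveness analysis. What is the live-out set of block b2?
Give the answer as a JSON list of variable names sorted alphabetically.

def/use:
  b0: {q,u} / ∅
  b1: {n,u} / {q}
  b2: {v} / ∅
  b3: {u} / ∅
  b4: {n,q} / {n}
  b5: {n,u} / {u}
  b6: {k,v} / ∅

Liveness:
  b0: in=∅ out={q}
  b1: in={q} out={n,u}
  b2: in={n,u} out={n,u}
  b3: in={n} out={n,u}
  b4: in={n,u} out={q,u}
  b5: in={u} out=∅
  b6: in=∅ out=∅

live-out(b2) = ["n", "u"]

Answer: ["n", "u"]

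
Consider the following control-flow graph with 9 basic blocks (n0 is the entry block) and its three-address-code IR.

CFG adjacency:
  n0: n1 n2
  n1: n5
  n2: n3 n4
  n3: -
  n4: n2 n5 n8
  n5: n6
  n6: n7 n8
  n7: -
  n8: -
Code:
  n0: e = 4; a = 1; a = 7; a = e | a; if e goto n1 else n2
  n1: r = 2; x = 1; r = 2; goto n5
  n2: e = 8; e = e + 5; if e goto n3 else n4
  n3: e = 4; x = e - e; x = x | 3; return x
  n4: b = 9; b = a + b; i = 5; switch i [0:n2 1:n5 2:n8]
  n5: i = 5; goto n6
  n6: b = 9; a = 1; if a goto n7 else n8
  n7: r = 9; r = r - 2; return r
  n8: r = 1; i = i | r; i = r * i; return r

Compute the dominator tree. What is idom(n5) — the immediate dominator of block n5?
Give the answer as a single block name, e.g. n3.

Answer: n0

Analysis:
idom tree: n1←n0 n2←n0 n3←n2 n4←n2 n5←n0 n6←n5 n7←n6 n8←n0
Dom at joins:
  n2: preds {n0,n4}: {n0} ∩ {n0,n2,n4} = {n0}; idom=n0
  n5: preds {n1,n4}: {n0,n1} ∩ {n0,n2,n4} = {n0}; idom=n0
  n8: preds {n4,n6}: {n0,n2,n4} ∩ {n0,n5,n6} = {n0}; idom=n0

idom(n5) = n0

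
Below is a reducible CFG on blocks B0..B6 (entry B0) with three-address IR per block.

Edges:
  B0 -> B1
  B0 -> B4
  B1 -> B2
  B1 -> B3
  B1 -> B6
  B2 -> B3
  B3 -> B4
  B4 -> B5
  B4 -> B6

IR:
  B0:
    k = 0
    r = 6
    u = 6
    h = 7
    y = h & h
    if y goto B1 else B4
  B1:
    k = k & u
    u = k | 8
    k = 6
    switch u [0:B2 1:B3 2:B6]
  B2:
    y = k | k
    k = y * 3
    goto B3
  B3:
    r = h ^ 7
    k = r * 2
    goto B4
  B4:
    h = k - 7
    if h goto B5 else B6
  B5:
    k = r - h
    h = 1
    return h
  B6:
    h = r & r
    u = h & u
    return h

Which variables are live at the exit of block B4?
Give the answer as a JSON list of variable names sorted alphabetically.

Block summaries:
  B0 def {h,k,r,u,y} use ∅
  B1 def {k,u} use {k,u}
  B2 def {k,y} use {k}
  B3 def {k,r} use {h}
  B4 def {h} use {k}
  B5 def {h,k} use {h,r}
  B6 def {h,u} use {r,u}

Backward fixpoint:
  B0 li=∅ lo={h,k,r,u}
  B1 li={h,k,r,u} lo={h,k,r,u}
  B2 li={h,k,u} lo={h,u}
  B3 li={h,u} lo={k,r,u}
  B4 li={k,r,u} lo={h,r,u}
  B5 li={h,r} lo=∅
  B6 li={r,u} lo=∅

live-out(B4) = ["h", "r", "u"]

Answer: ["h", "r", "u"]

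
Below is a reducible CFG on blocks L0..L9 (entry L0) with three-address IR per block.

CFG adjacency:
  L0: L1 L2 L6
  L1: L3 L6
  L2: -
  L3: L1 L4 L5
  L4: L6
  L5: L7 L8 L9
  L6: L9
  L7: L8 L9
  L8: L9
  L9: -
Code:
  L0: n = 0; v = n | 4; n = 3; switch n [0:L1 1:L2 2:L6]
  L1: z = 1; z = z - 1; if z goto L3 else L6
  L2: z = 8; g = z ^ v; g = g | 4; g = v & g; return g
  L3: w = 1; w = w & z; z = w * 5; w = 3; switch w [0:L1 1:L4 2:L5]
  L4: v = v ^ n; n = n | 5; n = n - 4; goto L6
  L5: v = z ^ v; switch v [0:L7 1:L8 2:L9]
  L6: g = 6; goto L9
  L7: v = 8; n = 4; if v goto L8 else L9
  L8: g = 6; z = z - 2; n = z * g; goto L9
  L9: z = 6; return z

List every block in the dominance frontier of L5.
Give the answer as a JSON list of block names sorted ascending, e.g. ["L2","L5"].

idom tree: L1←L0 L2←L0 L3←L1 L4←L3 L5←L3 L6←L0 L7←L5 L8←L5 L9←L0
Dom at joins:
  L1: preds {L0,L3}: {L0} ∩ {L0,L1,L3} = {L0}; idom=L0
  L6: preds {L0,L1,L4}: {L0} ∩ {L0,L1} ∩ {L0,L1,L3,L4} = {L0}; idom=L0
  L8: preds {L5,L7}: {L0,L1,L3,L5} ∩ {L0,L1,L3,L5,L7} = {L0,L1,L3,L5}; idom=L5
  L9: preds {L5,L6,L7,L8}: {L0,L1,L3,L5} ∩ {L0,L6} ∩ {L0,L1,L3,L5,L7} ∩ {L0,L1,L3,L5,L8} = {L0}; idom=L0

Frontier:
  L1←L0: walk · to L0
  L1←L3: walk L3→L1 to L0
  L6←L0: walk · to L0
  L6←L1: walk L1 to L0
  L6←L4: walk L4→L3→L1 to L0
  L8←L5: walk · to L5
  L8←L7: walk L7 to L5
  L9←L5: walk L5→L3→L1 to L0
  L9←L6: walk L6 to L0
  L9←L7: walk L7→L5→L3→L1 to L0
  L9←L8: walk L8→L5→L3→L1 to L0
  L0 → ∅
  L1 → {L1,L6,L9}
  L2 → ∅
  L3 → {L1,L6,L9}
  L4 → {L6}
  L5 → {L9}
  L6 → {L9}
  L7 → {L8,L9}
  L8 → {L9}
  L9 → ∅

DF(L5) = ["L9"]

Answer: ["L9"]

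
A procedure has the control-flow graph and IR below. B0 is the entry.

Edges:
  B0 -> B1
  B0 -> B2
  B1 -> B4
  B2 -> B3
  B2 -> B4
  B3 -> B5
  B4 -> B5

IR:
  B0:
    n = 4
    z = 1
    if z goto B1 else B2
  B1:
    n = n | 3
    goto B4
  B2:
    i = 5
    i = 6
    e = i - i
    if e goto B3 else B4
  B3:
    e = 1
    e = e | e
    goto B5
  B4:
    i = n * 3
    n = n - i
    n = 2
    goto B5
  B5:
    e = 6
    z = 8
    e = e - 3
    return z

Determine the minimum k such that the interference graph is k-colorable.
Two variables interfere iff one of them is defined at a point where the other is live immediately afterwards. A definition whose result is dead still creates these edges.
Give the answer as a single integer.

Answer: 3

Derivation:
def/use:
  B0: {n,z} / ∅
  B1: {n} / {n}
  B2: {e,i} / ∅
  B3: {e} / ∅
  B4: {i,n} / {n}
  B5: {e,z} / ∅

Backward fixpoint:
  B0 li=∅ lo={n}
  B1 li={n} lo={n}
  B2 li={n} lo={n}
  B3 li=∅ lo=∅
  B4 li={n} lo=∅
  B5 li=∅ lo=∅

Conflict graph:
  e — {n,z}
  i — {n}
  n — {e,i,z}
  z — {e,n}

Colouring:
  clique {e,n,z} ⇒ need ≥ 3
  3-colouring: r0={n}  r1={e,i}  r2={z}
  χ = 3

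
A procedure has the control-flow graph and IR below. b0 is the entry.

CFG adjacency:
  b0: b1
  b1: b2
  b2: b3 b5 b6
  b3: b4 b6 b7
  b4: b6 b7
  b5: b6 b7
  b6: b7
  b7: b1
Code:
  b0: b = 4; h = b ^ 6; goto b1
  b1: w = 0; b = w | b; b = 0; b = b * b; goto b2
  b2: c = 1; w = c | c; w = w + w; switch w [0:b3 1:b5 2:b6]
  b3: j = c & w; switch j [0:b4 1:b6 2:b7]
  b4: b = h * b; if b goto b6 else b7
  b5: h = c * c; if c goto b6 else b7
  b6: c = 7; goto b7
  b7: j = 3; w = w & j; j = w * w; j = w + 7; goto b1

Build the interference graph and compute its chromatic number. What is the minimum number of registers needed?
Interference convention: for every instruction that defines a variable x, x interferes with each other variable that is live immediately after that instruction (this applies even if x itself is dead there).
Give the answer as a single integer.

Answer: 4

Analysis:
def/use:
  b0: {b,h} / ∅
  b1: {b,w} / {b}
  b2: {c,w} / ∅
  b3: {j} / {c,w}
  b4: {b} / {b,h}
  b5: {h} / {c}
  b6: {c} / ∅
  b7: {j,w} / {w}

Backward fixpoint:
  b0: in=∅ out={b,h}
  b1: in={b,h} out={b,h}
  b2: in={b,h} out={b,c,h,w}
  b3: in={b,c,h,w} out={b,h,w}
  b4: in={b,h,w} out={b,h,w}
  b5: in={b,c,w} out={b,h,w}
  b6: in={b,h,w} out={b,h,w}
  b7: in={b,h,w} out={b,h}

Interference:
  b↔{c,h,j,w}
  c↔{b,h,w}
  h↔{b,c,j,w}
  j↔{b,h,w}
  w↔{b,c,h,j}

Registers:
  clique {b,c,h,w} ⇒ need ≥ 4
  assign b→r0 c→r3 h→r1 j→r3 w→r2 — no edge inside a register ⇒ χ ≤ 4
  χ = 4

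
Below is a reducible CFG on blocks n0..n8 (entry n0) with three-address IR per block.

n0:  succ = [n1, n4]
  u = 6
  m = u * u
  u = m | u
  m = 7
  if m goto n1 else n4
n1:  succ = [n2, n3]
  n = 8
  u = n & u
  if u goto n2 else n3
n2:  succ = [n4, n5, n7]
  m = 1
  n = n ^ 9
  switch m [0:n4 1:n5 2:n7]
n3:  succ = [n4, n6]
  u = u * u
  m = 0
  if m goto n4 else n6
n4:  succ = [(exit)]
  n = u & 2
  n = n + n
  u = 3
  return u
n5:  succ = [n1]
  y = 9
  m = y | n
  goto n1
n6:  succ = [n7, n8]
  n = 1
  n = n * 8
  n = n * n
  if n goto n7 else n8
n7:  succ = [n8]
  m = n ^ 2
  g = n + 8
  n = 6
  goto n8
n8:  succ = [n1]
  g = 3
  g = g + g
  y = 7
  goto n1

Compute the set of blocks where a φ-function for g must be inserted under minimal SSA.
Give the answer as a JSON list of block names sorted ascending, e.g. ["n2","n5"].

idom tree: n1←n0 n2←n1 n3←n1 n4←n0 n5←n2 n6←n3 n7←n1 n8←n1
Dom at joins:
  n1: preds {n0,n5,n8}: {n0} ∩ {n0,n1,n2,n5} ∩ {n0,n1,n8} = {n0}; idom=n0
  n4: preds {n0,n2,n3}: {n0} ∩ {n0,n1,n2} ∩ {n0,n1,n3} = {n0}; idom=n0
  n7: preds {n2,n6}: {n0,n1,n2} ∩ {n0,n1,n3,n6} = {n0,n1}; idom=n1
  n8: preds {n6,n7}: {n0,n1,n3,n6} ∩ {n0,n1,n7} = {n0,n1}; idom=n1

DF walk-up:
  n1←n0: walk · to n0
  n1←n5: walk n5→n2→n1 to n0
  n1←n8: walk n8→n1 to n0
  n4←n0: walk · to n0
  n4←n2: walk n2→n1 to n0
  n4←n3: walk n3→n1 to n0
  n7←n2: walk n2 to n1
  n7←n6: walk n6→n3 to n1
  n8←n6: walk n6→n3 to n1
  n8←n7: walk n7 to n1
  DF(n0)=∅
  DF(n1)={n1,n4}
  DF(n2)={n1,n4,n7}
  DF(n3)={n4,n7,n8}
  DF(n4)=∅
  DF(n5)={n1}
  DF(n6)={n7,n8}
  DF(n7)={n8}
  DF(n8)={n1}

φ for g: defs {n7,n8}
  DF⁺ = {n1,n4,n8}

Answer: ["n1", "n4", "n8"]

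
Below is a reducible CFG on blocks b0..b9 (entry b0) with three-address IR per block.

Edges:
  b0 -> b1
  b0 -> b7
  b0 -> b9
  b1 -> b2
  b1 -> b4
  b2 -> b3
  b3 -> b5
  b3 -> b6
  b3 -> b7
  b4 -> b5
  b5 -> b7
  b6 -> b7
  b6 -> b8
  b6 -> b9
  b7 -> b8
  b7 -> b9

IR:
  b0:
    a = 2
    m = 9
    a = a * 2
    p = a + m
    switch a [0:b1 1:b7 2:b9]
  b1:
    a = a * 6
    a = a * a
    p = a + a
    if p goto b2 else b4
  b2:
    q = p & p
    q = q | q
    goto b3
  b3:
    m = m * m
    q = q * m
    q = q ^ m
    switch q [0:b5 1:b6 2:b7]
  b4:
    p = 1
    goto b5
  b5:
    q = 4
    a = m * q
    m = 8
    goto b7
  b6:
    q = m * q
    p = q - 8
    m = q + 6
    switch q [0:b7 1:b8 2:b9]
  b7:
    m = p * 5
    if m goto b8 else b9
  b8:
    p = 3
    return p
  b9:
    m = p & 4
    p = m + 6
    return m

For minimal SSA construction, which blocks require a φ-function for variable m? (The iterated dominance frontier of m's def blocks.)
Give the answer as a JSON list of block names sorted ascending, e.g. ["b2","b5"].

idom tree: b1←b0 b2←b1 b3←b2 b4←b1 b5←b1 b6←b3 b7←b0 b8←b0 b9←b0
Join-block Dom:
  b5: preds {b3,b4}: {b0,b1,b2,b3} ∩ {b0,b1,b4} = {b0,b1}; idom=b1
  b7: preds {b0,b3,b5,b6}: {b0} ∩ {b0,b1,b2,b3} ∩ {b0,b1,b5} ∩ {b0,b1,b2,b3,b6} = {b0}; idom=b0
  b8: preds {b6,b7}: {b0,b1,b2,b3,b6} ∩ {b0,b7} = {b0}; idom=b0
  b9: preds {b0,b6,b7}: {b0} ∩ {b0,b1,b2,b3,b6} ∩ {b0,b7} = {b0}; idom=b0

DF walk-up:
  b5←b3: walk b3→b2 to b1
  b5←b4: walk b4 to b1
  b7←b0: walk · to b0
  b7←b3: walk b3→b2→b1 to b0
  b7←b5: walk b5→b1 to b0
  b7←b6: walk b6→b3→b2→b1 to b0
  b8←b6: walk b6→b3→b2→b1 to b0
  b8←b7: walk b7 to b0
  b9←b0: walk · to b0
  b9←b6: walk b6→b3→b2→b1 to b0
  b9←b7: walk b7 to b0
  b0 → ∅
  b1 → {b7,b8,b9}
  b2 → {b5,b7,b8,b9}
  b3 → {b5,b7,b8,b9}
  b4 → {b5}
  b5 → {b7}
  b6 → {b7,b8,b9}
  b7 → {b8,b9}
  b8 → ∅
  b9 → ∅

φ for m: defs {b0,b3,b5,b6,b7,b9}
  DF⁺ = {b5,b7,b8,b9}

Answer: ["b5", "b7", "b8", "b9"]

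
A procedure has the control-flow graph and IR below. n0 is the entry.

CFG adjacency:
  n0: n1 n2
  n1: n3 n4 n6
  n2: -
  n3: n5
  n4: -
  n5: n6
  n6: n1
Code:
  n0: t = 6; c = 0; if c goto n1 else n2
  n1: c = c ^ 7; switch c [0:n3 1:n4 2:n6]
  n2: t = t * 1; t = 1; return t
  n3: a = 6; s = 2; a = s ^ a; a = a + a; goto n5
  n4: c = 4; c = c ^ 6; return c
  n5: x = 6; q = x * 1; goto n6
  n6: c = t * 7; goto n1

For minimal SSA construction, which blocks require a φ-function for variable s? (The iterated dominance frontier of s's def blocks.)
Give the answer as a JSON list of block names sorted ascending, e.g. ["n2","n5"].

idom tree: n1←n0 n2←n0 n3←n1 n4←n1 n5←n3 n6←n1
Dom∩ at merges:
  n1: preds {n0,n6}: {n0} ∩ {n0,n1,n6} = {n0}; idom=n0
  n6: preds {n1,n5}: {n0,n1} ∩ {n0,n1,n3,n5} = {n0,n1}; idom=n1

Frontier:
  n1←n0: walk · to n0
  n1←n6: walk n6→n1 to n0
  n6←n1: walk · to n1
  n6←n5: walk n5→n3 to n1
  DF(n0)=∅
  DF(n1)={n1}
  DF(n2)=∅
  DF(n3)={n6}
  DF(n4)=∅
  DF(n5)={n6}
  DF(n6)={n1}

φ for s: defs {n3}
  DF⁺ = {n1,n6}

Answer: ["n1", "n6"]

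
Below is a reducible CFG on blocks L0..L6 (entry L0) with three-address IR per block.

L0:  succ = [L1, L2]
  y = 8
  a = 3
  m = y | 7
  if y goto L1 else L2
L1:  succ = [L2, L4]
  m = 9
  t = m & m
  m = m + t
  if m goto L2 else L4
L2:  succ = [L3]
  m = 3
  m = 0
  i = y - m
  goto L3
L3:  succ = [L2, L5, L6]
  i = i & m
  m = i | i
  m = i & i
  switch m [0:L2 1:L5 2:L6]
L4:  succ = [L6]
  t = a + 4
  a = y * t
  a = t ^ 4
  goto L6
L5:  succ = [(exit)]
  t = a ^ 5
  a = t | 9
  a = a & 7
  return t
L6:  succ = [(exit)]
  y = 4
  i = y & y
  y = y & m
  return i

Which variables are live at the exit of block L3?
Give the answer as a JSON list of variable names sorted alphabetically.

Per-block:
  L0: def={a,m,y} ue=∅
  L1: def={m,t} ue=∅
  L2: def={i,m} ue={y}
  L3: def={i,m} ue={i,m}
  L4: def={a,t} ue={a,y}
  L5: def={a,t} ue={a}
  L6: def={i,y} ue={m}

Live sets:
  live L0: ∅→{a,y}
  live L1: {a,y}→{a,m,y}
  live L2: {a,y}→{a,i,m,y}
  live L3: {a,i,m,y}→{a,m,y}
  live L4: {a,m,y}→{m}
  live L5: {a}→∅
  live L6: {m}→∅

live-out(L3) = ["a", "m", "y"]

Answer: ["a", "m", "y"]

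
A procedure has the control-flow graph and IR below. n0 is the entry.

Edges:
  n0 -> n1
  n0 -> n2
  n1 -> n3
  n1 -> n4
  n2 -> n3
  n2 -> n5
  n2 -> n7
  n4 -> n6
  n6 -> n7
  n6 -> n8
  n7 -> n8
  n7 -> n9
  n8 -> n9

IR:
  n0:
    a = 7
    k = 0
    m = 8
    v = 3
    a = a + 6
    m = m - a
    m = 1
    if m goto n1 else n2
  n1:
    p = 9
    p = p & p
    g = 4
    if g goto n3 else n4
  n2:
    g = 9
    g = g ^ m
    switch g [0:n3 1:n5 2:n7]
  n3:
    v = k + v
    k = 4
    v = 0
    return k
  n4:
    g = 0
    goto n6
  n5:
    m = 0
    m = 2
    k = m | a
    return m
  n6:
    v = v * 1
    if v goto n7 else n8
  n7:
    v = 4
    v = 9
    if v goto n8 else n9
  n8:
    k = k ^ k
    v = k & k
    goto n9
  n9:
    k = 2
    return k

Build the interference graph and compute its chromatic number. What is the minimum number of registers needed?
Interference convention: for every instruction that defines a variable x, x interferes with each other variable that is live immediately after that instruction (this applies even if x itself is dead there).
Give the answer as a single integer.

Answer: 5

Derivation:
Block summaries:
  n0 def {a,k,m,v} use ∅
  n1 def {g,p} use ∅
  n2 def {g} use {m}
  n3 def {k,v} use {k,v}
  n4 def {g} use ∅
  n5 def {k,m} use {a}
  n6 def {v} use {v}
  n7 def {v} use ∅
  n8 def {k,v} use {k}
  n9 def {k} use ∅

Backward fixpoint:
  live n0: ∅→{a,k,m,v}
  live n1: {k,v}→{k,v}
  live n2: {a,k,m,v}→{a,k,v}
  live n3: {k,v}→∅
  live n4: {k,v}→{k,v}
  live n5: {a}→∅
  live n6: {k,v}→{k}
  live n7: {k}→{k}
  live n8: {k}→∅
  live n9: ∅→∅

Interference:
  a: {g,k,m,v}
  g: {a,k,m,v}
  k: {a,g,m,p,v}
  m: {a,g,k,v}
  p: {k,v}
  v: {a,g,k,m,p}

Chromatic number:
  {a,g,k,m,v} pairwise interfere (5-clique) ⇒ χ ≥ 5
  assign a→r2 g→r3 k→r0 m→r4 p→r2 v→r1 — no edge inside a register ⇒ χ ≤ 5
  χ = 5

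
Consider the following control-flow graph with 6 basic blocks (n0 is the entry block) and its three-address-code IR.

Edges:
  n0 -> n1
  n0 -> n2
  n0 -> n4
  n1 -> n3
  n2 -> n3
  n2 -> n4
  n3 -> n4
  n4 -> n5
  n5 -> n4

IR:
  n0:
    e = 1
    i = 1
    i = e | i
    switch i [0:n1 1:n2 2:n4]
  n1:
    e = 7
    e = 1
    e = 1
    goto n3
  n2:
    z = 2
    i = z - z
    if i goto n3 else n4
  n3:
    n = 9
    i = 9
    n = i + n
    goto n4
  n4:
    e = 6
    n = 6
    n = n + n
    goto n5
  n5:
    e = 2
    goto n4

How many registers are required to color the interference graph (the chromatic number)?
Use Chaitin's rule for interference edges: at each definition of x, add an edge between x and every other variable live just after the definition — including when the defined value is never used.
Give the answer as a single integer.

Answer: 2

Derivation:
Block summaries:
  n0: {e,i} / ∅
  n1: {e} / ∅
  n2: {i,z} / ∅
  n3: {i,n} / ∅
  n4: {e,n} / ∅
  n5: {e} / ∅

Backward fixpoint:
  n0: in=∅ out=∅
  n1: in=∅ out=∅
  n2: in=∅ out=∅
  n3: in=∅ out=∅
  n4: in=∅ out=∅
  n5: in=∅ out=∅

Conflict graph:
  e↔{i}
  i↔{e,n}
  n↔{i}
  z↔∅

Registers:
  lower bound: {e,i} mutually conflict ⇒ χ ≥ 2
  2-colouring: r0={i,z}  r1={e,n}
  χ = 2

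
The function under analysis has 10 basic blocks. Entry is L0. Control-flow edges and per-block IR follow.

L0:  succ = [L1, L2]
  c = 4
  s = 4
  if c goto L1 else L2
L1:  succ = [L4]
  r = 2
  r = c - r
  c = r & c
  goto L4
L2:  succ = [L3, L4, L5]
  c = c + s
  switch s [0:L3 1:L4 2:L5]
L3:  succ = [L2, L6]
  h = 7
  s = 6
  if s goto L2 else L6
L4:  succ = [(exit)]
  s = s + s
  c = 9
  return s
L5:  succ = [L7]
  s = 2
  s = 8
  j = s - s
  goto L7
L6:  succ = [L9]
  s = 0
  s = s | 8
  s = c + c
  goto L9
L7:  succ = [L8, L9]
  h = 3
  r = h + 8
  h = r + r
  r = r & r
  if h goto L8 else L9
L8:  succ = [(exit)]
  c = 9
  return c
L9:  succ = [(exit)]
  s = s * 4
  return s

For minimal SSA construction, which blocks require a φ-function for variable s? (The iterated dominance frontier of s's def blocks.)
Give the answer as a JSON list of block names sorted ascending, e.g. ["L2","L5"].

idom tree: L1←L0 L2←L0 L3←L2 L4←L0 L5←L2 L6←L3 L7←L5 L8←L7 L9←L2
Dom∩ at merges:
  L2: preds {L0,L3}: {L0} ∩ {L0,L2,L3} = {L0}; idom=L0
  L4: preds {L1,L2}: {L0,L1} ∩ {L0,L2} = {L0}; idom=L0
  L9: preds {L6,L7}: {L0,L2,L3,L6} ∩ {L0,L2,L5,L7} = {L0,L2}; idom=L2

Frontier:
  join L2 pred L0: · stop@L0
  join L2 pred L3: L3→L2 stop@L0
  join L4 pred L1: L1 stop@L0
  join L4 pred L2: L2 stop@L0
  join L9 pred L6: L6→L3 stop@L2
  join L9 pred L7: L7→L5 stop@L2
  L0 → ∅
  L1 → {L4}
  L2 → {L2,L4}
  L3 → {L2,L9}
  L4 → ∅
  L5 → {L9}
  L6 → {L9}
  L7 → {L9}
  L8 → ∅
  L9 → ∅

φ for s: defs {L0,L3,L4,L5,L6,L9}
  DF⁺ = {L2,L4,L9}

Answer: ["L2", "L4", "L9"]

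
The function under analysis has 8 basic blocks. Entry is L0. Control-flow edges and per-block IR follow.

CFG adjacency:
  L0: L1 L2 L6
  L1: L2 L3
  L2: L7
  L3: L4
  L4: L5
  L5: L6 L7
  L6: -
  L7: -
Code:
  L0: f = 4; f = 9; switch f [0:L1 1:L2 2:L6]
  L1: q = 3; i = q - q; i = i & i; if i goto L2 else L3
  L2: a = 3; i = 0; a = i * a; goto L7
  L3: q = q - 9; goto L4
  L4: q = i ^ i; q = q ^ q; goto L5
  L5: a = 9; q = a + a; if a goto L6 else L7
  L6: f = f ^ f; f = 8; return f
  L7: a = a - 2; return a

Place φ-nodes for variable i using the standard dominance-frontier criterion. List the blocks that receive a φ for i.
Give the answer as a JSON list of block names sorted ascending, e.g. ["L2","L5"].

Answer: ["L2", "L6", "L7"]

Analysis:
idom tree: L1←L0 L2←L0 L3←L1 L4←L3 L5←L4 L6←L0 L7←L0
Join-block Dom:
  L2: preds {L0,L1}: {L0} ∩ {L0,L1} = {L0}; idom=L0
  L6: preds {L0,L5}: {L0} ∩ {L0,L1,L3,L4,L5} = {L0}; idom=L0
  L7: preds {L2,L5}: {L0,L2} ∩ {L0,L1,L3,L4,L5} = {L0}; idom=L0

Frontier:
  L2←L0: walk · to L0
  L2←L1: walk L1 to L0
  L6←L0: walk · to L0
  L6←L5: walk L5→L4→L3→L1 to L0
  L7←L2: walk L2 to L0
  L7←L5: walk L5→L4→L3→L1 to L0
  L0: DF=∅
  L1: DF={L2,L6,L7}
  L2: DF={L7}
  L3: DF={L6,L7}
  L4: DF={L6,L7}
  L5: DF={L6,L7}
  L6: DF=∅
  L7: DF=∅

φ for i: defs {L1,L2}
  DF⁺ = {L2,L6,L7}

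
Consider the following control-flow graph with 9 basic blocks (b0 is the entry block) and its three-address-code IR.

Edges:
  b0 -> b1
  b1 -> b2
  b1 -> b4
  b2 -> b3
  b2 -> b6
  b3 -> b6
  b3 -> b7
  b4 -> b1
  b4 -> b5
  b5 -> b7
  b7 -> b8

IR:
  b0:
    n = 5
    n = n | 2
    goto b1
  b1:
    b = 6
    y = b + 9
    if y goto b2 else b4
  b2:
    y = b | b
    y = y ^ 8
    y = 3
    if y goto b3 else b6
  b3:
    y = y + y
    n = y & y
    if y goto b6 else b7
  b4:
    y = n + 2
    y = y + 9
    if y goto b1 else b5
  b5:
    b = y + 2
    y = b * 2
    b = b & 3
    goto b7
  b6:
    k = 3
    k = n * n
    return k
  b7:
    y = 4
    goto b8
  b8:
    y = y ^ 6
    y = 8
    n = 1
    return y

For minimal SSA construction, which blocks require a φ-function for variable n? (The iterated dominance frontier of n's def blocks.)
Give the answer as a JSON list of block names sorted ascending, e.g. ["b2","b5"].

idom tree: b1←b0 b2←b1 b3←b2 b4←b1 b5←b4 b6←b2 b7←b1 b8←b7
Dom at joins:
  b1: preds {b0,b4}: {b0} ∩ {b0,b1,b4} = {b0}; idom=b0
  b6: preds {b2,b3}: {b0,b1,b2} ∩ {b0,b1,b2,b3} = {b0,b1,b2}; idom=b2
  b7: preds {b3,b5}: {b0,b1,b2,b3} ∩ {b0,b1,b4,b5} = {b0,b1}; idom=b1

Frontier:
  join b1 pred b0: · stop@b0
  join b1 pred b4: b4→b1 stop@b0
  join b6 pred b2: · stop@b2
  join b6 pred b3: b3 stop@b2
  join b7 pred b3: b3→b2 stop@b1
  join b7 pred b5: b5→b4 stop@b1
  DF(b0)=∅
  DF(b1)={b1}
  DF(b2)={b7}
  DF(b3)={b6,b7}
  DF(b4)={b1,b7}
  DF(b5)={b7}
  DF(b6)=∅
  DF(b7)=∅
  DF(b8)=∅

φ for n: defs {b0,b3,b8}
  DF⁺ = {b6,b7}

Answer: ["b6", "b7"]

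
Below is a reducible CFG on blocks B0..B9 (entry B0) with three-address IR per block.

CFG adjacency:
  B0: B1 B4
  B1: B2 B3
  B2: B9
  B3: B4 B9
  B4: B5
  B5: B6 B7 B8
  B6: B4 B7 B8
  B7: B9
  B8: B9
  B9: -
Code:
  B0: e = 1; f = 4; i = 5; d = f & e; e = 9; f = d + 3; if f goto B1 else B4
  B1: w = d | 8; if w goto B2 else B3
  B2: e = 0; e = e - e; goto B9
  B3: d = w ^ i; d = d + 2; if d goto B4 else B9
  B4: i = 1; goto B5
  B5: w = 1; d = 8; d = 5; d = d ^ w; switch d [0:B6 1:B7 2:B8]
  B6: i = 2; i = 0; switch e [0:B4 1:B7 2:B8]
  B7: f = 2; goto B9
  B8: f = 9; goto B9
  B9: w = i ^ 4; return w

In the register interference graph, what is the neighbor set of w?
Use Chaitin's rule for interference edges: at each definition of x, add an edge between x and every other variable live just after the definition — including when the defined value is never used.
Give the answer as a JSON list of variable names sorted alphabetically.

Answer: ["d", "e", "i"]

Working:
Block summaries:
  B0: {d,e,f,i} / ∅
  B1: {w} / {d}
  B2: {e} / ∅
  B3: {d} / {i,w}
  B4: {i} / ∅
  B5: {d,w} / ∅
  B6: {i} / {e}
  B7: {f} / ∅
  B8: {f} / ∅
  B9: {w} / {i}

Backward fixpoint:
  B0 li=∅ lo={d,e,i}
  B1 li={d,e,i} lo={e,i,w}
  B2 li={i} lo={i}
  B3 li={e,i,w} lo={e,i}
  B4 li={e} lo={e,i}
  B5 li={e,i} lo={e,i}
  B6 li={e} lo={e,i}
  B7 li={i} lo={i}
  B8 li={i} lo={i}
  B9 li={i} lo=∅

Conflict graph:
  d — {e,f,i,w}
  e — {d,f,i,w}
  f — {d,e,i}
  i — {d,e,f,w}
  w — {d,e,i}

N(w) = ["d", "e", "i"]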